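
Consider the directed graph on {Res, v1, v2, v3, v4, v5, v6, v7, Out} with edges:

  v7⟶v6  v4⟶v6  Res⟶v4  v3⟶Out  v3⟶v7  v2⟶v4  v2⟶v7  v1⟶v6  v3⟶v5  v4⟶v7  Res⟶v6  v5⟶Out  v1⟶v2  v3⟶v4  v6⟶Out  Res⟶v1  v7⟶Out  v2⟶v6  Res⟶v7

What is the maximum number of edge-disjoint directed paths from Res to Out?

2

Assign every edge capacity 1; by Menger, the answer equals the max flow.
Path Res→v6→Out (+1); total 1.
Path Res→v7→Out (+1); total 2.
No residual Res→Out path; max flow = 2.
Certifying cut of size 2: {v6→Out, v7→Out}.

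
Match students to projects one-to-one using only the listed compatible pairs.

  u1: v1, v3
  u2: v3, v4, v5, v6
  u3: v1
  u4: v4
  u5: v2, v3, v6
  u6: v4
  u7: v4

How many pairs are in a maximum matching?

5

Unit-capacity flow: source→left, listed edges, right→sink; max matching = max flow.
Augmenting path u1→v1 (+1); matched 1.
Augmenting path u2→v3 (+1); matched 2.
Augmenting path u4→v4 (+1); matched 3.
Augmenting path u5→v2 (+1); matched 4.
Augmenting path u3→v1→u1→v3→u2→v5 (+1); matched 5.
No augmenting path remains; maximum matching = 5.
König certificate: {u1, u2, u3, u5, v4} is a vertex cover of size 5 (every listed pair touches it), so no matching can be larger.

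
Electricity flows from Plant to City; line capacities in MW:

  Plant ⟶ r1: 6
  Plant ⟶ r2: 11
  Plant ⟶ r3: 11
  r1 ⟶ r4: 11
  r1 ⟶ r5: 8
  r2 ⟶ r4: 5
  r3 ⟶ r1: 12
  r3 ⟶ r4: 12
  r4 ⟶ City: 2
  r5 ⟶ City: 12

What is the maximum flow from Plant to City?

10

Augment Plant→r1→r4→City: bottleneck 2, flow now 2.
Augment Plant→r1→r5→City: bottleneck 4, flow now 6.
Augment Plant→r3→r1→r5→City: bottleneck 4, flow now 10.
No augmenting path remains; maximum flow = 10.
In the residual graph, reachable from Plant: {Plant, r1, r2, r3, r4}.
Min-cut edges: r1→r5 (8), r4→City (2); capacity 8 + 2 = 10.
This cut is saturated, so no flow can exceed 10.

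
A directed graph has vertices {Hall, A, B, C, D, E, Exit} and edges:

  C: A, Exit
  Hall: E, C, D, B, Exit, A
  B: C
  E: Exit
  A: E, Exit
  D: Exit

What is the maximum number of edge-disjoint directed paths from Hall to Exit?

5

Assign every edge capacity 1; by Menger, the answer equals the max flow.
Path Hall→Exit (+1); total 1.
Path Hall→A→Exit (+1); total 2.
Path Hall→C→Exit (+1); total 3.
Path Hall→D→Exit (+1); total 4.
Path Hall→E→Exit (+1); total 5.
No residual Hall→Exit path; max flow = 5.
Certifying cut of size 5: {A→Exit, C→Exit, E→Exit, Hall→D, Hall→Exit}.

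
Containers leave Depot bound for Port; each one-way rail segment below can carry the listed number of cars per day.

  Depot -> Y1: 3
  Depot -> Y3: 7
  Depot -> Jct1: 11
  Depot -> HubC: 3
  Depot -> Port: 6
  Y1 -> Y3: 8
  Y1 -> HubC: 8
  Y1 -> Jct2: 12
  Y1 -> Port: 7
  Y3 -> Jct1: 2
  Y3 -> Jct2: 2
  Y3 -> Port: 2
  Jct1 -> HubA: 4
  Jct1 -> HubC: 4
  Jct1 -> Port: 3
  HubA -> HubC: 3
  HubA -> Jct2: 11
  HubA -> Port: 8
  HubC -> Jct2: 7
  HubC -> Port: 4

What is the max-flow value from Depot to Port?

22

Augment Depot→Port: bottleneck 6, flow now 6.
Augment Depot→Y1→Port: bottleneck 3, flow now 9.
Augment Depot→Y3→Port: bottleneck 2, flow now 11.
Augment Depot→Jct1→Port: bottleneck 3, flow now 14.
Augment Depot→HubC→Port: bottleneck 3, flow now 17.
Augment Depot→Jct1→HubA→Port: bottleneck 4, flow now 21.
Augment Depot→Jct1→HubC→Port: bottleneck 1, flow now 22.
No augmenting path remains; maximum flow = 22.
In the residual graph, reachable from Depot: {Depot, Y3, Jct1, HubC, Jct2}.
Min-cut edges: Depot→Y1 (3), Depot→Port (6), Y3→Port (2), Jct1→HubA (4), Jct1→Port (3), HubC→Port (4); capacity 3 + 6 + 2 + 4 + 3 + 4 = 22.
This cut is saturated, so no flow can exceed 22.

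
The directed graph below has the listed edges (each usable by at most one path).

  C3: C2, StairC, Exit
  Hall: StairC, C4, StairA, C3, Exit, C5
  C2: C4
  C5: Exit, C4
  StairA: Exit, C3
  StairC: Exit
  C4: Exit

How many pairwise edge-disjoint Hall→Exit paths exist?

Assign every edge capacity 1; by Menger, the answer equals the max flow.
Path Hall→Exit (+1); total 1.
Path Hall→StairC→Exit (+1); total 2.
Path Hall→C3→Exit (+1); total 3.
Path Hall→C5→Exit (+1); total 4.
Path Hall→StairA→Exit (+1); total 5.
Path Hall→C4→Exit (+1); total 6.
No residual Hall→Exit path; max flow = 6.
Certifying cut of size 6: {Hall→C3, Hall→C4, Hall→C5, Hall→Exit, Hall→StairA, Hall→StairC}.

6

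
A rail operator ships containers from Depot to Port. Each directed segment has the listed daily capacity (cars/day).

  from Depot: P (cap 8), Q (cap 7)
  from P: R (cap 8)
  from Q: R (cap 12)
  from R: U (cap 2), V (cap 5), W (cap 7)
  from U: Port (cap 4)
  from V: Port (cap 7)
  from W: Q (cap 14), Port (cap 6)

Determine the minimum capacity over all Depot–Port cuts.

Augment Depot→P→R→U→Port: bottleneck 2, flow now 2.
Augment Depot→P→R→V→Port: bottleneck 5, flow now 7.
Augment Depot→P→R→W→Port: bottleneck 1, flow now 8.
Augment Depot→Q→R→W→Port: bottleneck 5, flow now 13.
No augmenting path remains; maximum flow = 13.
By max-flow min-cut, the minimum cut capacity equals the max flow.
In the residual graph, reachable from Depot: {Depot, P, Q, R, W}.
Min-cut edges: R→U (2), R→V (5), W→Port (6); capacity 2 + 5 + 6 = 13.

13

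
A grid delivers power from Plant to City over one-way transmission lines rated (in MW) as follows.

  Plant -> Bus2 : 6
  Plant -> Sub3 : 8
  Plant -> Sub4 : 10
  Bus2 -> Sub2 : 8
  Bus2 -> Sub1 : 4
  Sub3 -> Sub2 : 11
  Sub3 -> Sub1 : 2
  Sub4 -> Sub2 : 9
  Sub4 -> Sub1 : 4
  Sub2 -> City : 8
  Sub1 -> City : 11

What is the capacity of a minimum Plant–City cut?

18

Augment Plant→Bus2→Sub2→City: bottleneck 6, flow now 6.
Augment Plant→Sub3→Sub2→City: bottleneck 2, flow now 8.
Augment Plant→Sub3→Sub1→City: bottleneck 2, flow now 10.
Augment Plant→Sub4→Sub1→City: bottleneck 4, flow now 14.
Augment Plant→Sub3→Sub2→Bus2→Sub1→City: bottleneck 4, flow now 18. (uses reverse residual edge)
No augmenting path remains; maximum flow = 18.
By max-flow min-cut, the minimum cut capacity equals the max flow.
In the residual graph, reachable from Plant: {Plant, Bus2, Sub3, Sub4, Sub2}.
Min-cut edges: Bus2→Sub1 (4), Sub3→Sub1 (2), Sub4→Sub1 (4), Sub2→City (8); capacity 4 + 2 + 4 + 8 = 18.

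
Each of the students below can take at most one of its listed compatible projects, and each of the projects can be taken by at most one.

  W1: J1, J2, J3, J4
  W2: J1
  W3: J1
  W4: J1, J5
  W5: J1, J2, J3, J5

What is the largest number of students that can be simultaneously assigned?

4

Unit-capacity flow: source→left, listed edges, right→sink; max matching = max flow.
Augmenting path W1→J1 (+1); matched 1.
Augmenting path W4→J5 (+1); matched 2.
Augmenting path W5→J2 (+1); matched 3.
Augmenting path W2→J1→W1→J3 (+1); matched 4.
No augmenting path remains; maximum matching = 4.
König certificate: {W1, W4, W5, J1} is a vertex cover of size 4 (every listed pair touches it), so no matching can be larger.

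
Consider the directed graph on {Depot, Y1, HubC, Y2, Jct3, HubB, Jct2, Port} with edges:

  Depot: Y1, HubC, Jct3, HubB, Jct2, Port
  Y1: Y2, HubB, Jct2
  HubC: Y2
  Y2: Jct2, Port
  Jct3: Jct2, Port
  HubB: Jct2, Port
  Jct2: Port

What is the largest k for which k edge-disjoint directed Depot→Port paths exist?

Assign every edge capacity 1; by Menger, the answer equals the max flow.
Path Depot→Port (+1); total 1.
Path Depot→Jct3→Port (+1); total 2.
Path Depot→HubB→Port (+1); total 3.
Path Depot→Jct2→Port (+1); total 4.
Path Depot→Y1→Y2→Port (+1); total 5.
No residual Depot→Port path; max flow = 5.
Certifying cut of size 5: {Depot→Jct3, Depot→Port, HubB→Port, Jct2→Port, Y2→Port}.

5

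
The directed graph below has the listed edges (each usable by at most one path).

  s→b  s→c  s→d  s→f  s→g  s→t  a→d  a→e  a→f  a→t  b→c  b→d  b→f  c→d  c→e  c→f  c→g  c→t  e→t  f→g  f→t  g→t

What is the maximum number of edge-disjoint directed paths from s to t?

Assign every edge capacity 1; by Menger, the answer equals the max flow.
Path s→t (+1); total 1.
Path s→c→t (+1); total 2.
Path s→f→t (+1); total 3.
Path s→g→t (+1); total 4.
Path s→b→c→e→t (+1); total 5.
No residual s→t path; max flow = 5.
Certifying cut of size 5: {s→b, s→c, s→f, s→g, s→t}.

5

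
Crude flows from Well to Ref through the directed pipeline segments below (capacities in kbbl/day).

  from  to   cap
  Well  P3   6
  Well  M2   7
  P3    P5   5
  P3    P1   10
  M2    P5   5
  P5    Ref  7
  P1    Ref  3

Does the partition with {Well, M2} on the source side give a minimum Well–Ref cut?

No — its capacity is 11, but the minimum cut has capacity 10.

Given cut capacity: 6 + 5 = 11.
Augment Well→P3→P5→Ref: bottleneck 5, flow now 5.
Augment Well→P3→P1→Ref: bottleneck 1, flow now 6.
Augment Well→M2→P5→Ref: bottleneck 2, flow now 8.
Augment Well→M2→P5→P3→P1→Ref: bottleneck 2, flow now 10. (uses reverse residual edge)
No augmenting path remains; maximum flow = 10.
In the residual graph, reachable from Well: {Well, P3, M2, P5, P1}.
Min-cut edges: P5→Ref (7), P1→Ref (3); capacity 7 + 3 = 10.
Cut capacity 11 exceeds the max flow 10, so it is not minimum.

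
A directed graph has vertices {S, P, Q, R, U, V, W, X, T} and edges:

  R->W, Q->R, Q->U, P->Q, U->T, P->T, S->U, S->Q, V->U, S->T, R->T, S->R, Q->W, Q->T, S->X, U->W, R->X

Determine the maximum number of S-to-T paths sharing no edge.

4

Assign every edge capacity 1; by Menger, the answer equals the max flow.
Path S→T (+1); total 1.
Path S→Q→T (+1); total 2.
Path S→R→T (+1); total 3.
Path S→U→T (+1); total 4.
No residual S→T path; max flow = 4.
Certifying cut of size 4: {S→Q, S→R, S→T, S→U}.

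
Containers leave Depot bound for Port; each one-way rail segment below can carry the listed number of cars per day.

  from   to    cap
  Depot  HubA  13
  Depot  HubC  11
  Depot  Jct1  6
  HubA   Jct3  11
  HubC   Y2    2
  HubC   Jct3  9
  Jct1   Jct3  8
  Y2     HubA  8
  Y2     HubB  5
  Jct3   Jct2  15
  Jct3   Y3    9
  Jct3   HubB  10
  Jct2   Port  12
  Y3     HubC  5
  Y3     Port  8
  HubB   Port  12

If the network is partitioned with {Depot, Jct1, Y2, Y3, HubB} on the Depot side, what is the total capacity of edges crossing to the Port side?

65

Edges leaving {Depot, Jct1, Y2, Y3, HubB}: Depot→HubA (13), Depot→HubC (11), Jct1→Jct3 (8), Y2→HubA (8), Y3→HubC (5), Y3→Port (8), HubB→Port (12).
Cut capacity = 13 + 11 + 8 + 8 + 5 + 8 + 12 = 65.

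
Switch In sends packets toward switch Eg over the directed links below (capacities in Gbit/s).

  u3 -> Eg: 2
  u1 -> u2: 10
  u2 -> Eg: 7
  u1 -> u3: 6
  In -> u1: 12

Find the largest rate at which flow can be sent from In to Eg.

9

Augment In→u1→u2→Eg: bottleneck 7, flow now 7.
Augment In→u1→u3→Eg: bottleneck 2, flow now 9.
No augmenting path remains; maximum flow = 9.
In the residual graph, reachable from In: {In, u1, u2, u3}.
Min-cut edges: u2→Eg (7), u3→Eg (2); capacity 7 + 2 = 9.
This cut is saturated, so no flow can exceed 9.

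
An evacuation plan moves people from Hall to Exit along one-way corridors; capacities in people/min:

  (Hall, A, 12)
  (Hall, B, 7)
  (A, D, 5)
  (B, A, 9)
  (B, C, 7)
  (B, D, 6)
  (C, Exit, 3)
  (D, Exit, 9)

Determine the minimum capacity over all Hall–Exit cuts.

Augment Hall→A→D→Exit: bottleneck 5, flow now 5.
Augment Hall→B→C→Exit: bottleneck 3, flow now 8.
Augment Hall→B→D→Exit: bottleneck 4, flow now 12.
No augmenting path remains; maximum flow = 12.
By max-flow min-cut, the minimum cut capacity equals the max flow.
In the residual graph, reachable from Hall: {Hall, A}.
Min-cut edges: Hall→B (7), A→D (5); capacity 7 + 5 = 12.

12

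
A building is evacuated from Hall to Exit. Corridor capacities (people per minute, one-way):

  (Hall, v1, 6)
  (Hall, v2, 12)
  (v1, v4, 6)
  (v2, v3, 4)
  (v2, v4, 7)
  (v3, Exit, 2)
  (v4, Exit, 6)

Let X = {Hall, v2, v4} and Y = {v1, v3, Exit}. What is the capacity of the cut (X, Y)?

16

Edges leaving {Hall, v2, v4}: Hall→v1 (6), v2→v3 (4), v4→Exit (6).
Cut capacity = 6 + 4 + 6 = 16.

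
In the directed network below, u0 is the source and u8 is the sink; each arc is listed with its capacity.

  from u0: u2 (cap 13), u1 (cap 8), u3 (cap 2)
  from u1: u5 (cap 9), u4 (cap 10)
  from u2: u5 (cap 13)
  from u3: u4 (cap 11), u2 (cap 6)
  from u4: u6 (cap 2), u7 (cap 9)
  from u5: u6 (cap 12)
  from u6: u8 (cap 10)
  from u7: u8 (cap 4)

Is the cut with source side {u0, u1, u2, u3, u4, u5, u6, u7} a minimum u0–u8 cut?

Given cut capacity: 10 + 4 = 14.
Augment u0→u1→u4→u6→u8: bottleneck 2, flow now 2.
Augment u0→u1→u4→u7→u8: bottleneck 4, flow now 6.
Augment u0→u1→u5→u6→u8: bottleneck 2, flow now 8.
Augment u0→u2→u5→u6→u8: bottleneck 6, flow now 14.
No augmenting path remains; maximum flow = 14.
Cut capacity 14 equals the max flow, so it is a minimum cut.

Yes — it is a minimum cut (capacity 14).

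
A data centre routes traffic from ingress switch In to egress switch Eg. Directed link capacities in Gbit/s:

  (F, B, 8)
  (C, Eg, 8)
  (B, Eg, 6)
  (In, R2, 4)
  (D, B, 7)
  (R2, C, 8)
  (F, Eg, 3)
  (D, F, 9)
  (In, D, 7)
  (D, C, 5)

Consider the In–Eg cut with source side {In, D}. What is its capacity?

25

Edges leaving {In, D}: In→R2 (4), D→F (9), D→C (5), D→B (7).
Cut capacity = 4 + 9 + 5 + 7 = 25.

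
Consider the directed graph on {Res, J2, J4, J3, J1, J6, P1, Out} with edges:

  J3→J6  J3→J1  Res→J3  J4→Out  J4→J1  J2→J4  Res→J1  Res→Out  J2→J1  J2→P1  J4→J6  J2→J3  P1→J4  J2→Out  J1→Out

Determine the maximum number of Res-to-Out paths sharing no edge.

2

Assign every edge capacity 1; by Menger, the answer equals the max flow.
Path Res→Out (+1); total 1.
Path Res→J1→Out (+1); total 2.
No residual Res→Out path; max flow = 2.
Certifying cut of size 2: {J1→Out, Res→Out}.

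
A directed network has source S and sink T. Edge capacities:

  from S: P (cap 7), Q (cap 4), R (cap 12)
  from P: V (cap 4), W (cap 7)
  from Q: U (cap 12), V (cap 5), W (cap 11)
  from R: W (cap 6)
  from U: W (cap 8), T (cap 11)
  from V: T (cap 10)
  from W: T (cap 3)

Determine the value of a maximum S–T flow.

Augment S→P→V→T: bottleneck 4, flow now 4.
Augment S→P→W→T: bottleneck 3, flow now 7.
Augment S→Q→U→T: bottleneck 4, flow now 11.
No augmenting path remains; maximum flow = 11.
In the residual graph, reachable from S: {S, P, R, W}.
Min-cut edges: S→Q (4), P→V (4), W→T (3); capacity 4 + 4 + 3 = 11.
This cut is saturated, so no flow can exceed 11.

11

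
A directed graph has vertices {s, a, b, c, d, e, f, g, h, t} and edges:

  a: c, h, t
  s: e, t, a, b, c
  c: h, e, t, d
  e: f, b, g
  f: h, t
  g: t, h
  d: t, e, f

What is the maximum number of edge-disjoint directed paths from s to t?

Assign every edge capacity 1; by Menger, the answer equals the max flow.
Path s→t (+1); total 1.
Path s→a→t (+1); total 2.
Path s→c→t (+1); total 3.
Path s→e→f→t (+1); total 4.
No residual s→t path; max flow = 4.
Certifying cut of size 4: {s→a, s→c, s→e, s→t}.

4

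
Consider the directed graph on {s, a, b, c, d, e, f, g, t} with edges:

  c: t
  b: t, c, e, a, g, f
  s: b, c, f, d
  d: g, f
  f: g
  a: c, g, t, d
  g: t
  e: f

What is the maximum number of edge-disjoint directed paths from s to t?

Assign every edge capacity 1; by Menger, the answer equals the max flow.
Path s→b→t (+1); total 1.
Path s→c→t (+1); total 2.
Path s→d→g→t (+1); total 3.
No residual s→t path; max flow = 3.
Certifying cut of size 3: {g→t, s→b, s→c}.

3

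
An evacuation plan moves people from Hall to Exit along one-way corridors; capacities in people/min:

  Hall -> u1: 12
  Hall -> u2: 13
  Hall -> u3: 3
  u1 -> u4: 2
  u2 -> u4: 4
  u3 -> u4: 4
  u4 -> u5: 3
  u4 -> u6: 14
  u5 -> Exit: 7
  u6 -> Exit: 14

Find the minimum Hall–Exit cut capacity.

Augment Hall→u1→u4→u5→Exit: bottleneck 2, flow now 2.
Augment Hall→u2→u4→u5→Exit: bottleneck 1, flow now 3.
Augment Hall→u2→u4→u6→Exit: bottleneck 3, flow now 6.
Augment Hall→u3→u4→u6→Exit: bottleneck 3, flow now 9.
No augmenting path remains; maximum flow = 9.
By max-flow min-cut, the minimum cut capacity equals the max flow.
In the residual graph, reachable from Hall: {Hall, u1, u2}.
Min-cut edges: Hall→u3 (3), u1→u4 (2), u2→u4 (4); capacity 3 + 2 + 4 = 9.

9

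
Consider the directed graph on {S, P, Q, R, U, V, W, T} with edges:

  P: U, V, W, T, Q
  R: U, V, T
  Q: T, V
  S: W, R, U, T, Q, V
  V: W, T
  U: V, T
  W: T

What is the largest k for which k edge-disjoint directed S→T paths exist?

6

Assign every edge capacity 1; by Menger, the answer equals the max flow.
Path S→T (+1); total 1.
Path S→Q→T (+1); total 2.
Path S→R→T (+1); total 3.
Path S→U→T (+1); total 4.
Path S→V→T (+1); total 5.
Path S→W→T (+1); total 6.
No residual S→T path; max flow = 6.
Certifying cut of size 6: {S→Q, S→R, S→T, S→U, S→V, S→W}.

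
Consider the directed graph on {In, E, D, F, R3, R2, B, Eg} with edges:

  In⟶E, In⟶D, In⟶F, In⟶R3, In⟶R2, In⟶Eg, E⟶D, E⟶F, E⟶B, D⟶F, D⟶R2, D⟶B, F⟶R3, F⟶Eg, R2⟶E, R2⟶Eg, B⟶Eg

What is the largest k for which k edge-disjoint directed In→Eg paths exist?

Assign every edge capacity 1; by Menger, the answer equals the max flow.
Path In→Eg (+1); total 1.
Path In→F→Eg (+1); total 2.
Path In→R2→Eg (+1); total 3.
Path In→E→B→Eg (+1); total 4.
No residual In→Eg path; max flow = 4.
Certifying cut of size 4: {B→Eg, F→Eg, In→Eg, R2→Eg}.

4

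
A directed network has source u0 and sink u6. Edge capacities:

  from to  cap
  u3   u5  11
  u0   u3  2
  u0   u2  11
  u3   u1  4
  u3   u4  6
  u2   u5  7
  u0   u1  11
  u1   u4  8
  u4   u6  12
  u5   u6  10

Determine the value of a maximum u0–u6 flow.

Augment u0→u1→u4→u6: bottleneck 8, flow now 8.
Augment u0→u2→u5→u6: bottleneck 7, flow now 15.
Augment u0→u3→u4→u6: bottleneck 2, flow now 17.
No augmenting path remains; maximum flow = 17.
In the residual graph, reachable from u0: {u0, u1, u2}.
Min-cut edges: u0→u3 (2), u1→u4 (8), u2→u5 (7); capacity 2 + 8 + 7 = 17.
This cut is saturated, so no flow can exceed 17.

17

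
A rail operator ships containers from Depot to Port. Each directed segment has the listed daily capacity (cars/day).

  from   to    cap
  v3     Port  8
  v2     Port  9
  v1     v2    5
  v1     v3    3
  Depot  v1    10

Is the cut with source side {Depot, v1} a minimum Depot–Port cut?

Yes — it is a minimum cut (capacity 8).

Given cut capacity: 5 + 3 = 8.
Augment Depot→v1→v2→Port: bottleneck 5, flow now 5.
Augment Depot→v1→v3→Port: bottleneck 3, flow now 8.
No augmenting path remains; maximum flow = 8.
Cut capacity 8 equals the max flow, so it is a minimum cut.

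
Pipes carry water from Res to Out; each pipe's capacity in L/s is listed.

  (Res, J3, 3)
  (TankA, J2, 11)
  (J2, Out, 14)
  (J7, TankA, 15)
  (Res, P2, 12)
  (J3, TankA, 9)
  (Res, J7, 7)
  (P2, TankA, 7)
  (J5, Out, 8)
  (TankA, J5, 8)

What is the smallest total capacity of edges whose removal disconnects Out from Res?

17

Augment Res→P2→TankA→J5→Out: bottleneck 7, flow now 7.
Augment Res→J7→TankA→J5→Out: bottleneck 1, flow now 8.
Augment Res→J7→TankA→J2→Out: bottleneck 6, flow now 14.
Augment Res→J3→TankA→J2→Out: bottleneck 3, flow now 17.
No augmenting path remains; maximum flow = 17.
By max-flow min-cut, the minimum cut capacity equals the max flow.
In the residual graph, reachable from Res: {Res, P2}.
Min-cut edges: Res→J7 (7), Res→J3 (3), P2→TankA (7); capacity 7 + 3 + 7 = 17.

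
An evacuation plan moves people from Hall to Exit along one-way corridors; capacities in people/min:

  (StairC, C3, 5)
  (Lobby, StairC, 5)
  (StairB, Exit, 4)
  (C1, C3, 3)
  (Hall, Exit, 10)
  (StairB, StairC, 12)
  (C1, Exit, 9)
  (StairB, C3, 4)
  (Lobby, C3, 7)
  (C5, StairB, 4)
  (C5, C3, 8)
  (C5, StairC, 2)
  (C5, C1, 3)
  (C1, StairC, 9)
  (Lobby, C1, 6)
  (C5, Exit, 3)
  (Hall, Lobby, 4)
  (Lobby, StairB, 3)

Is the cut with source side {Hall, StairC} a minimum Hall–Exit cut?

No — its capacity is 19, but the minimum cut has capacity 14.

Given cut capacity: 4 + 10 + 5 = 19.
Augment Hall→Exit: bottleneck 10, flow now 10.
Augment Hall→Lobby→C1→Exit: bottleneck 4, flow now 14.
No augmenting path remains; maximum flow = 14.
In the residual graph, reachable from Hall: {Hall}.
Min-cut edges: Hall→Lobby (4), Hall→Exit (10); capacity 4 + 10 = 14.
Cut capacity 19 exceeds the max flow 14, so it is not minimum.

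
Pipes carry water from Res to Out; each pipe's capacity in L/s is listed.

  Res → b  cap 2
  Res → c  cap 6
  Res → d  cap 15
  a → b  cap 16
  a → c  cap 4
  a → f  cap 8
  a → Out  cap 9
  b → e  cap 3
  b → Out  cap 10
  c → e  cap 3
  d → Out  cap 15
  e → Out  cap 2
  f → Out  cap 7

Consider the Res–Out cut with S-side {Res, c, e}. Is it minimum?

Given cut capacity: 2 + 15 + 2 = 19.
Augment Res→b→Out: bottleneck 2, flow now 2.
Augment Res→d→Out: bottleneck 15, flow now 17.
Augment Res→c→e→Out: bottleneck 2, flow now 19.
No augmenting path remains; maximum flow = 19.
Cut capacity 19 equals the max flow, so it is a minimum cut.

Yes — it is a minimum cut (capacity 19).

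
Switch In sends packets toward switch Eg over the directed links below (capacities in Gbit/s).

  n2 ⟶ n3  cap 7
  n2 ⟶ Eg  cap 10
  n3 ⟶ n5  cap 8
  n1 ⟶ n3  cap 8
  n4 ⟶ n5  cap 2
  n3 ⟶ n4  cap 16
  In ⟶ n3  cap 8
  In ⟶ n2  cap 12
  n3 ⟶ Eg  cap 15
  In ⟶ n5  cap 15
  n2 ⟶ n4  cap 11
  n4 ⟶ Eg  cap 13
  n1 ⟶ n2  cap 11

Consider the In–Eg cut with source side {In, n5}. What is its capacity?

Edges leaving {In, n5}: In→n2 (12), In→n3 (8).
Cut capacity = 12 + 8 = 20.

20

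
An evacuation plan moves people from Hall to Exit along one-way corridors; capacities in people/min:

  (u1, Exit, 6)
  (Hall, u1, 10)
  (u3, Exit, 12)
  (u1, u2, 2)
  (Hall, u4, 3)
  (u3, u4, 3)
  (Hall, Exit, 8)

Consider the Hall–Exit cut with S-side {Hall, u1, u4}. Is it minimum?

No — its capacity is 16, but the minimum cut has capacity 14.

Given cut capacity: 8 + 2 + 6 = 16.
Augment Hall→Exit: bottleneck 8, flow now 8.
Augment Hall→u1→Exit: bottleneck 6, flow now 14.
No augmenting path remains; maximum flow = 14.
In the residual graph, reachable from Hall: {Hall, u1, u2, u4}.
Min-cut edges: Hall→Exit (8), u1→Exit (6); capacity 8 + 6 = 14.
Cut capacity 16 exceeds the max flow 14, so it is not minimum.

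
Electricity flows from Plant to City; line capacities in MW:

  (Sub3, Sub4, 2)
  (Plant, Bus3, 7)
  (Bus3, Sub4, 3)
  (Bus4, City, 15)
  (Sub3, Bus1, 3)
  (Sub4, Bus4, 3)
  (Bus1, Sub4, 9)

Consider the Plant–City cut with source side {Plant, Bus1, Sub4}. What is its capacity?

10

Edges leaving {Plant, Bus1, Sub4}: Plant→Bus3 (7), Sub4→Bus4 (3).
Cut capacity = 7 + 3 = 10.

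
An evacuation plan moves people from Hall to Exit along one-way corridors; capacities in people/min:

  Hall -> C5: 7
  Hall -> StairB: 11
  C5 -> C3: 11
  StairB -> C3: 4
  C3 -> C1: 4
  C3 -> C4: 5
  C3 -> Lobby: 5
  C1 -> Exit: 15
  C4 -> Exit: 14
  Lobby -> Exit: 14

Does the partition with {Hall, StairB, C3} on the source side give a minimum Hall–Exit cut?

No — its capacity is 21, but the minimum cut has capacity 11.

Given cut capacity: 7 + 4 + 5 + 5 = 21.
Augment Hall→C5→C3→C1→Exit: bottleneck 4, flow now 4.
Augment Hall→C5→C3→C4→Exit: bottleneck 3, flow now 7.
Augment Hall→StairB→C3→C4→Exit: bottleneck 2, flow now 9.
Augment Hall→StairB→C3→Lobby→Exit: bottleneck 2, flow now 11.
No augmenting path remains; maximum flow = 11.
In the residual graph, reachable from Hall: {Hall, StairB}.
Min-cut edges: Hall→C5 (7), StairB→C3 (4); capacity 7 + 4 = 11.
Cut capacity 21 exceeds the max flow 11, so it is not minimum.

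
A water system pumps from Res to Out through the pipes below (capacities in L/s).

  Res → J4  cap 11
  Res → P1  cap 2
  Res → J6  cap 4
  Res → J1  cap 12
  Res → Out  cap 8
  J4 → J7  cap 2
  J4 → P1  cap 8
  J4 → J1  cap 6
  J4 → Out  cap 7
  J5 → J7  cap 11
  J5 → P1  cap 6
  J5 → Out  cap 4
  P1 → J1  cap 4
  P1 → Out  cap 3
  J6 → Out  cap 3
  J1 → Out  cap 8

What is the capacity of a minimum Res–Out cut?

29

Augment Res→Out: bottleneck 8, flow now 8.
Augment Res→J4→Out: bottleneck 7, flow now 15.
Augment Res→P1→Out: bottleneck 2, flow now 17.
Augment Res→J6→Out: bottleneck 3, flow now 20.
Augment Res→J1→Out: bottleneck 8, flow now 28.
Augment Res→J4→P1→Out: bottleneck 1, flow now 29.
No augmenting path remains; maximum flow = 29.
By max-flow min-cut, the minimum cut capacity equals the max flow.
In the residual graph, reachable from Res: {Res, J4, J7, P1, J6, J1}.
Min-cut edges: Res→Out (8), J4→Out (7), P1→Out (3), J6→Out (3), J1→Out (8); capacity 8 + 7 + 3 + 3 + 8 = 29.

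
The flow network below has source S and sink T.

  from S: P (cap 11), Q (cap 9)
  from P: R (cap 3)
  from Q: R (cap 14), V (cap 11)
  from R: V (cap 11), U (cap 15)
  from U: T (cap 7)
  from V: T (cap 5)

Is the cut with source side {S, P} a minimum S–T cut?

Yes — it is a minimum cut (capacity 12).

Given cut capacity: 9 + 3 = 12.
Augment S→Q→V→T: bottleneck 5, flow now 5.
Augment S→P→R→U→T: bottleneck 3, flow now 8.
Augment S→Q→R→U→T: bottleneck 4, flow now 12.
No augmenting path remains; maximum flow = 12.
Cut capacity 12 equals the max flow, so it is a minimum cut.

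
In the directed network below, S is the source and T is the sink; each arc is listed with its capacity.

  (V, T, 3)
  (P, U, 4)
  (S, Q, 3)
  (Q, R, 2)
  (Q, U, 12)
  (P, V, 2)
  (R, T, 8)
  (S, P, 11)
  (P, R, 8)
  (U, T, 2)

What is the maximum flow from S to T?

12

Augment S→P→R→T: bottleneck 8, flow now 8.
Augment S→P→U→T: bottleneck 2, flow now 10.
Augment S→P→V→T: bottleneck 1, flow now 11.
Augment S→Q→R→P→V→T: bottleneck 1, flow now 12. (uses reverse residual edge)
No augmenting path remains; maximum flow = 12.
In the residual graph, reachable from S: {S, P, Q, R, U}.
Min-cut edges: P→V (2), R→T (8), U→T (2); capacity 2 + 8 + 2 = 12.
This cut is saturated, so no flow can exceed 12.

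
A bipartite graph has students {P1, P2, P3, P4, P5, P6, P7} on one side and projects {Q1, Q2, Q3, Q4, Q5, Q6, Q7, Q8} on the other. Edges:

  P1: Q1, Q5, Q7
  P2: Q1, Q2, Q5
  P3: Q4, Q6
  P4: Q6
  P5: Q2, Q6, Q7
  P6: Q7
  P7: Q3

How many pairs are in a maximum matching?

Unit-capacity flow: source→left, listed edges, right→sink; max matching = max flow.
Augmenting path P1→Q1 (+1); matched 1.
Augmenting path P2→Q2 (+1); matched 2.
Augmenting path P3→Q4 (+1); matched 3.
Augmenting path P4→Q6 (+1); matched 4.
Augmenting path P5→Q7 (+1); matched 5.
Augmenting path P7→Q3 (+1); matched 6.
Augmenting path P6→Q7→P5→Q2→P2→Q5 (+1); matched 7.
No augmenting path remains; maximum matching = 7.
König certificate: {P1, P2, P3, P4, P5, P6, P7} is a vertex cover of size 7 (every listed pair touches it), so no matching can be larger.

7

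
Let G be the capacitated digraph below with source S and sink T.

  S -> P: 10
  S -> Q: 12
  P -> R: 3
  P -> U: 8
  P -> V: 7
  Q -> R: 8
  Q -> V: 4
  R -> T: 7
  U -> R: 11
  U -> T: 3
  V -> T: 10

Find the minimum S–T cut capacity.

Augment S→P→R→T: bottleneck 3, flow now 3.
Augment S→P→U→T: bottleneck 3, flow now 6.
Augment S→P→V→T: bottleneck 4, flow now 10.
Augment S→Q→R→T: bottleneck 4, flow now 14.
Augment S→Q→V→T: bottleneck 4, flow now 18.
Augment S→Q→R→P→V→T: bottleneck 2, flow now 20. (uses reverse residual edge)
No augmenting path remains; maximum flow = 20.
By max-flow min-cut, the minimum cut capacity equals the max flow.
In the residual graph, reachable from S: {S, P, Q, R, U, V}.
Min-cut edges: R→T (7), U→T (3), V→T (10); capacity 7 + 3 + 10 = 20.

20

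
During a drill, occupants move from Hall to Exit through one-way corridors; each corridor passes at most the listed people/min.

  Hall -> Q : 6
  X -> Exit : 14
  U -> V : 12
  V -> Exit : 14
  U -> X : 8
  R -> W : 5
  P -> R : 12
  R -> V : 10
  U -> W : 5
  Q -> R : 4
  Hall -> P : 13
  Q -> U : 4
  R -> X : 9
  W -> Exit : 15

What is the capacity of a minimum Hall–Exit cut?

18

Augment Hall→P→R→V→Exit: bottleneck 10, flow now 10.
Augment Hall→P→R→W→Exit: bottleneck 2, flow now 12.
Augment Hall→Q→R→W→Exit: bottleneck 3, flow now 15.
Augment Hall→Q→R→X→Exit: bottleneck 1, flow now 16.
Augment Hall→Q→U→V→Exit: bottleneck 2, flow now 18.
No augmenting path remains; maximum flow = 18.
By max-flow min-cut, the minimum cut capacity equals the max flow.
In the residual graph, reachable from Hall: {Hall, P}.
Min-cut edges: Hall→Q (6), P→R (12); capacity 6 + 12 = 18.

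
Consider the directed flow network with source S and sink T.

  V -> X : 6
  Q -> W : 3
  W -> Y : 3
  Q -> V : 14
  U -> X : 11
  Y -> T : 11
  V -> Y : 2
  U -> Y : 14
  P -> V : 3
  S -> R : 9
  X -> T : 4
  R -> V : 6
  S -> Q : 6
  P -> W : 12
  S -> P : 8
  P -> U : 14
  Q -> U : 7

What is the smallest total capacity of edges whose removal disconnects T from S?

Augment S→P→U→X→T: bottleneck 4, flow now 4.
Augment S→P→U→Y→T: bottleneck 4, flow now 8.
Augment S→Q→U→Y→T: bottleneck 6, flow now 14.
Augment S→R→V→Y→T: bottleneck 1, flow now 15.
No augmenting path remains; maximum flow = 15.
By max-flow min-cut, the minimum cut capacity equals the max flow.
In the residual graph, reachable from S: {S, P, Q, R, U, V, W, X, Y}.
Min-cut edges: X→T (4), Y→T (11); capacity 4 + 11 = 15.

15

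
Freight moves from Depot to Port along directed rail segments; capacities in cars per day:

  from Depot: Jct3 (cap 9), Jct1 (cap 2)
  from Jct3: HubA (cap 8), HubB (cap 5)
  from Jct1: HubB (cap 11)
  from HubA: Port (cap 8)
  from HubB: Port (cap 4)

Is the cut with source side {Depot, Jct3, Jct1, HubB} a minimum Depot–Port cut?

Given cut capacity: 8 + 4 = 12.
Augment Depot→Jct3→HubA→Port: bottleneck 8, flow now 8.
Augment Depot→Jct3→HubB→Port: bottleneck 1, flow now 9.
Augment Depot→Jct1→HubB→Port: bottleneck 2, flow now 11.
No augmenting path remains; maximum flow = 11.
In the residual graph, reachable from Depot: {Depot}.
Min-cut edges: Depot→Jct3 (9), Depot→Jct1 (2); capacity 9 + 2 = 11.
Cut capacity 12 exceeds the max flow 11, so it is not minimum.

No — its capacity is 12, but the minimum cut has capacity 11.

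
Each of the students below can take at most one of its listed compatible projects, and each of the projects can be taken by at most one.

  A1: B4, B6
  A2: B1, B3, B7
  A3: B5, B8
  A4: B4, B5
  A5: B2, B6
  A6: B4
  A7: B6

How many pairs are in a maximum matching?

Unit-capacity flow: source→left, listed edges, right→sink; max matching = max flow.
Augmenting path A1→B4 (+1); matched 1.
Augmenting path A2→B1 (+1); matched 2.
Augmenting path A3→B5 (+1); matched 3.
Augmenting path A5→B2 (+1); matched 4.
Augmenting path A7→B6 (+1); matched 5.
Augmenting path A4→B5→A3→B8 (+1); matched 6.
No augmenting path remains; maximum matching = 6.
König certificate: {A2, A3, A4, A5, B4, B6} is a vertex cover of size 6 (every listed pair touches it), so no matching can be larger.

6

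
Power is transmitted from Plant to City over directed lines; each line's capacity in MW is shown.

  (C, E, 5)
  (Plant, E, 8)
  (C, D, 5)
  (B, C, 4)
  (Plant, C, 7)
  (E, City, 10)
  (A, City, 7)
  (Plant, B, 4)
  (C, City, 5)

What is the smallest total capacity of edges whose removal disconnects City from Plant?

Augment Plant→C→City: bottleneck 5, flow now 5.
Augment Plant→E→City: bottleneck 8, flow now 13.
Augment Plant→C→E→City: bottleneck 2, flow now 15.
No augmenting path remains; maximum flow = 15.
By max-flow min-cut, the minimum cut capacity equals the max flow.
In the residual graph, reachable from Plant: {Plant, B, C, D, E}.
Min-cut edges: C→City (5), E→City (10); capacity 5 + 10 = 15.

15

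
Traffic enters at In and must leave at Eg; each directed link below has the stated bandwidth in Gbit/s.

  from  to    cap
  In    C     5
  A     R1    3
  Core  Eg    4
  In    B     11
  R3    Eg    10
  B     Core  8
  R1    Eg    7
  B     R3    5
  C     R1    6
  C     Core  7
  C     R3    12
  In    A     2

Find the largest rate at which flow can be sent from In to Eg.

Augment In→A→R1→Eg: bottleneck 2, flow now 2.
Augment In→B→R3→Eg: bottleneck 5, flow now 7.
Augment In→B→Core→Eg: bottleneck 4, flow now 11.
Augment In→C→R1→Eg: bottleneck 5, flow now 16.
No augmenting path remains; maximum flow = 16.
In the residual graph, reachable from In: {In, B, Core}.
Min-cut edges: In→A (2), In→C (5), B→R3 (5), Core→Eg (4); capacity 2 + 5 + 5 + 4 = 16.
This cut is saturated, so no flow can exceed 16.

16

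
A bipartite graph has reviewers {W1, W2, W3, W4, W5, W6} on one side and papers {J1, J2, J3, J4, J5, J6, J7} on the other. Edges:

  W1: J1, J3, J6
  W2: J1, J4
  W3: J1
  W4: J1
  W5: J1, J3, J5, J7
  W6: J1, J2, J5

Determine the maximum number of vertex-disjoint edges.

5

Unit-capacity flow: source→left, listed edges, right→sink; max matching = max flow.
Augmenting path W1→J1 (+1); matched 1.
Augmenting path W2→J4 (+1); matched 2.
Augmenting path W5→J3 (+1); matched 3.
Augmenting path W6→J2 (+1); matched 4.
Augmenting path W3→J1→W1→J6 (+1); matched 5.
No augmenting path remains; maximum matching = 5.
König certificate: {W1, W2, W5, W6, J1} is a vertex cover of size 5 (every listed pair touches it), so no matching can be larger.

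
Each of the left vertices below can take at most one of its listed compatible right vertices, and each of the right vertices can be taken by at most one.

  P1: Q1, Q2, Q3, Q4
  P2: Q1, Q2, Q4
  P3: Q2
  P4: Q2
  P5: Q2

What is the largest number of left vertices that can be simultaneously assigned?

Unit-capacity flow: source→left, listed edges, right→sink; max matching = max flow.
Augmenting path P1→Q1 (+1); matched 1.
Augmenting path P2→Q2 (+1); matched 2.
Augmenting path P3→Q2→P2→Q4 (+1); matched 3.
No augmenting path remains; maximum matching = 3.
König certificate: {P1, P2, Q2} is a vertex cover of size 3 (every listed pair touches it), so no matching can be larger.

3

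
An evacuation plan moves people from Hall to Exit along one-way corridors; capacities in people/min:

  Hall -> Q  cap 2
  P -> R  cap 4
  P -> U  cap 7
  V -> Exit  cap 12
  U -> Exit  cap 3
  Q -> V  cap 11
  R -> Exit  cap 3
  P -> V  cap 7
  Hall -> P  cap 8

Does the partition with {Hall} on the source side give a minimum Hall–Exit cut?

Yes — it is a minimum cut (capacity 10).

Given cut capacity: 8 + 2 = 10.
Augment Hall→P→R→Exit: bottleneck 3, flow now 3.
Augment Hall→P→U→Exit: bottleneck 3, flow now 6.
Augment Hall→P→V→Exit: bottleneck 2, flow now 8.
Augment Hall→Q→V→Exit: bottleneck 2, flow now 10.
No augmenting path remains; maximum flow = 10.
Cut capacity 10 equals the max flow, so it is a minimum cut.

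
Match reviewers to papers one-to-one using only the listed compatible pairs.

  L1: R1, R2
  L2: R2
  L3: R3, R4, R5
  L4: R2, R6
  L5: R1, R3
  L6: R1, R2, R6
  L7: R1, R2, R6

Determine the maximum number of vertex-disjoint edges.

5

Unit-capacity flow: source→left, listed edges, right→sink; max matching = max flow.
Augmenting path L1→R1 (+1); matched 1.
Augmenting path L2→R2 (+1); matched 2.
Augmenting path L3→R3 (+1); matched 3.
Augmenting path L4→R6 (+1); matched 4.
Augmenting path L5→R3→L3→R4 (+1); matched 5.
No augmenting path remains; maximum matching = 5.
König certificate: {L3, L5, R1, R2, R6} is a vertex cover of size 5 (every listed pair touches it), so no matching can be larger.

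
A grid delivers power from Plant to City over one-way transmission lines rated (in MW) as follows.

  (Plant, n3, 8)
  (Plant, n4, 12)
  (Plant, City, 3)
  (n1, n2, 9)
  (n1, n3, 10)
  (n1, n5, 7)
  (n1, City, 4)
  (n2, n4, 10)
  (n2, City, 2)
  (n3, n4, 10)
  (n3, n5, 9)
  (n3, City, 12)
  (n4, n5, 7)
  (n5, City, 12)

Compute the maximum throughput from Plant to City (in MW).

18

Augment Plant→City: bottleneck 3, flow now 3.
Augment Plant→n3→City: bottleneck 8, flow now 11.
Augment Plant→n4→n5→City: bottleneck 7, flow now 18.
No augmenting path remains; maximum flow = 18.
In the residual graph, reachable from Plant: {Plant, n4}.
Min-cut edges: Plant→n3 (8), Plant→City (3), n4→n5 (7); capacity 8 + 3 + 7 = 18.
This cut is saturated, so no flow can exceed 18.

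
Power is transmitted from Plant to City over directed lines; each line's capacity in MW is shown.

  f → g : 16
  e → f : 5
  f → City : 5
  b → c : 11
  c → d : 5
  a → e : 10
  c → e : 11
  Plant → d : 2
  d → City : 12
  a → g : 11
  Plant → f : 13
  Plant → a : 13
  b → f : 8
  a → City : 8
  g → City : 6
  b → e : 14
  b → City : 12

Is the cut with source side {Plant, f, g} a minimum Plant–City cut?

Given cut capacity: 13 + 2 + 5 + 6 = 26.
Augment Plant→a→City: bottleneck 8, flow now 8.
Augment Plant→d→City: bottleneck 2, flow now 10.
Augment Plant→f→City: bottleneck 5, flow now 15.
Augment Plant→a→g→City: bottleneck 5, flow now 20.
Augment Plant→f→g→City: bottleneck 1, flow now 21.
No augmenting path remains; maximum flow = 21.
In the residual graph, reachable from Plant: {Plant, a, e, f, g}.
Min-cut edges: Plant→d (2), a→City (8), f→City (5), g→City (6); capacity 2 + 8 + 5 + 6 = 21.
Cut capacity 26 exceeds the max flow 21, so it is not minimum.

No — its capacity is 26, but the minimum cut has capacity 21.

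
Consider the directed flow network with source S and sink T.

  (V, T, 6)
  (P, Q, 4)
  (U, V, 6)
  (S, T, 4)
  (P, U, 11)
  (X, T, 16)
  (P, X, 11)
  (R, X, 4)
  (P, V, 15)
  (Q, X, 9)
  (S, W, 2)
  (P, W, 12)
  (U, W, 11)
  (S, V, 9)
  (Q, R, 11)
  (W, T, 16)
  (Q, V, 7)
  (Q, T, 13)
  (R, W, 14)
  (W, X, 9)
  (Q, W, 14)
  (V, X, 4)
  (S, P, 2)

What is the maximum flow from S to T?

17

Augment S→T: bottleneck 4, flow now 4.
Augment S→V→T: bottleneck 6, flow now 10.
Augment S→W→T: bottleneck 2, flow now 12.
Augment S→P→Q→T: bottleneck 2, flow now 14.
Augment S→V→X→T: bottleneck 3, flow now 17.
No augmenting path remains; maximum flow = 17.
In the residual graph, reachable from S: {S}.
Min-cut edges: S→P (2), S→V (9), S→W (2), S→T (4); capacity 2 + 9 + 2 + 4 = 17.
This cut is saturated, so no flow can exceed 17.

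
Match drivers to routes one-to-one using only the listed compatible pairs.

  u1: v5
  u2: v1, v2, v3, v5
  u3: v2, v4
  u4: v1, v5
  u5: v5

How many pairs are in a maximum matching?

4

Unit-capacity flow: source→left, listed edges, right→sink; max matching = max flow.
Augmenting path u1→v5 (+1); matched 1.
Augmenting path u2→v1 (+1); matched 2.
Augmenting path u3→v2 (+1); matched 3.
Augmenting path u4→v1→u2→v3 (+1); matched 4.
No augmenting path remains; maximum matching = 4.
König certificate: {u2, u3, u4, v5} is a vertex cover of size 4 (every listed pair touches it), so no matching can be larger.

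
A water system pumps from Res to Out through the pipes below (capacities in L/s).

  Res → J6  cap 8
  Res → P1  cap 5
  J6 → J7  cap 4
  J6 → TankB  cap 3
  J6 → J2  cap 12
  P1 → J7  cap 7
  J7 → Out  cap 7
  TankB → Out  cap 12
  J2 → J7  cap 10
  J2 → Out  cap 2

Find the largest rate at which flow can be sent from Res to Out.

12

Augment Res→J6→J7→Out: bottleneck 4, flow now 4.
Augment Res→J6→TankB→Out: bottleneck 3, flow now 7.
Augment Res→J6→J2→Out: bottleneck 1, flow now 8.
Augment Res→P1→J7→Out: bottleneck 3, flow now 11.
Augment Res→P1→J7→J6→J2→Out: bottleneck 1, flow now 12. (uses reverse residual edge)
No augmenting path remains; maximum flow = 12.
In the residual graph, reachable from Res: {Res, J6, P1, J7, J2}.
Min-cut edges: J6→TankB (3), J7→Out (7), J2→Out (2); capacity 3 + 7 + 2 = 12.
This cut is saturated, so no flow can exceed 12.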